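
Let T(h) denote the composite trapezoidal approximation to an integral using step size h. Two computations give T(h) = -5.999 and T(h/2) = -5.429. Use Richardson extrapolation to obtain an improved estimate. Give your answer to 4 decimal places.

R = (4·T(h/2) − T(h)) / 3 = (4·(-5.429) − (-5.999))/3 = (-15.717)/3 = -5.2390.

-5.2390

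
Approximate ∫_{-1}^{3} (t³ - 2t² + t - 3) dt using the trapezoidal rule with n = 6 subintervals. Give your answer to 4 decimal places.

-6.3704

h = (3 − (-1))/6 = 0.666667.
Nodes t₀,…,t₆ = -1, -0.333333, 0.333333, 1, 1.666667, 2.333333, 3.
f(t) = t³ - 2t² + t - 3: f₀=-7, f₁=-3.592593, f₂=-2.851852, f₃=-3, f₄=-2.259259, f₅=1.148148, f₆=9.
(h/2)·[f₀ + 2f₁ + 2f₂ + 2f₃ + 2f₄ + 2f₅ + f₆] = 0.333333·(-19.111111) = -6.3704.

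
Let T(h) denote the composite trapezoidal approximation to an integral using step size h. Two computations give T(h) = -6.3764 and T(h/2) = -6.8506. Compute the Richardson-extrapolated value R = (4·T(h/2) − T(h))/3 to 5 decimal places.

-7.00867

R = (4·T(h/2) − T(h)) / 3 = (4·(-6.8506) − (-6.3764))/3 = (-21.0260)/3 = -7.00867.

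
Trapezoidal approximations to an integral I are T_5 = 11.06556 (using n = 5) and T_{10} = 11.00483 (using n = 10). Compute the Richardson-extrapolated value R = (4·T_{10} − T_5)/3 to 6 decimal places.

10.984587

R = (4·T_{10} − T_5) / 3 = (4·11.00483 − 11.06556)/3 = (32.95376)/3 = 10.984587.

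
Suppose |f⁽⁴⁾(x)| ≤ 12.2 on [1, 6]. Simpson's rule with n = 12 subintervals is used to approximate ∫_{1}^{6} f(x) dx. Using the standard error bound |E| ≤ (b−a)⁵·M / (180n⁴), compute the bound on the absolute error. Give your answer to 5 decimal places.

0.01021

|E| ≤ (5)⁵·12.2 / (180·12⁴) = 38125/3732480 = 0.01021.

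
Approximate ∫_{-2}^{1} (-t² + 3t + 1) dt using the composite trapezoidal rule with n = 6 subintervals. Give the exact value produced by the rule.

-4.625

h = (1 − (-2))/6 = 0.5.
Nodes t₀,…,t₆ = -2, -1.5, -1, -0.5, 0, 0.5, 1.
f(t) = -t² + 3t + 1: f₀=-9, f₁=-5.75, f₂=-3, f₃=-0.75, f₄=1, f₅=2.25, f₆=3.
(h/2)·[f₀ + 2f₁ + 2f₂ + 2f₃ + 2f₄ + 2f₅ + f₆] = 0.25·(-18.5) = -4.625.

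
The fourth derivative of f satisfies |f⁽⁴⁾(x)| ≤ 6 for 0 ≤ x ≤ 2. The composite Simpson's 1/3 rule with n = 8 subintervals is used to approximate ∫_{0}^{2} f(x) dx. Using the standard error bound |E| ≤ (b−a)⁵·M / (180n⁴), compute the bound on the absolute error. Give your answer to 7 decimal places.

|E| ≤ (2)⁵·6 / (180·8⁴) = 192/737280 = 0.0002604.

0.0002604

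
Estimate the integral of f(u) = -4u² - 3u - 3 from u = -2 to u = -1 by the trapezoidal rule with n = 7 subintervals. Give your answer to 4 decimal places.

h = (-1 − (-2))/7 = 0.142857.
Nodes u₀,…,u₇ = -2, -1.857143, -1.714286, -1.571429, -1.428571, -1.285714, -1.142857, -1.
f(u) = -4u² - 3u - 3: f₀=-13, f₁=-11.224490, f₂=-9.612245, f₃=-8.163265, f₄=-6.877551, f₅=-5.755102, f₆=-4.795918, f₇=-4.
(h/2)·[f₀ + 2f₁ + 2f₂ + 2f₃ + 2f₄ + 2f₅ + 2f₆ + f₇] = 0.071429·(-109.857143) = -7.8469.

-7.8469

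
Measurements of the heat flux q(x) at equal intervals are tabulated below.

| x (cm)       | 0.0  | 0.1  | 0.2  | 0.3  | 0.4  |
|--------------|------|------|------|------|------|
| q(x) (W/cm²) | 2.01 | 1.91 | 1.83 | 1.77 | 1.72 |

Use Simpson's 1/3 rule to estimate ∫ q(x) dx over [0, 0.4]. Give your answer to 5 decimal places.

0.73700

h = 0.1, n = 4.
(h/3)·[y₀ + 4y₁ + 2y₂ + 4y₃ + y₄] = 0.033333·(22.11) = 0.73700.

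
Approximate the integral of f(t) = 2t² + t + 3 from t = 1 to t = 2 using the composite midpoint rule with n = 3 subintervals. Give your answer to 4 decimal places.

9.1481

h = (2 − 1)/3 = 0.333333.
Midpoints m₁,…,m₃ = 1.166667, 1.5, 1.833333.
f(m₁)=6.888889, f(m₂)=9, f(m₃)=11.555556.
h·[f(m₁) + f(m₂) + f(m₃)] = 0.333333·(27.444444) = 9.1481.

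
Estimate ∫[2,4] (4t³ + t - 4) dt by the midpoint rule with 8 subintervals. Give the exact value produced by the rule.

h = (4 − 2)/8 = 0.25.
Midpoints m₁,…,m₈ = 2.125, 2.375, 2.625, 2.875, 3.125, 3.375, 3.625, 3.875.
f(m₁)=36.5078125, f(m₂)=51.9609375, f(m₃)=70.9765625, f(m₄)=93.9296875, f(m₅)=121.1953125, f(m₆)=153.1484375, f(m₇)=190.1640625, f(m₈)=232.6171875.
h·[f(m₁) + f(m₂) + f(m₃) + f(m₄) + f(m₅) + f(m₆) + f(m₇) + f(m₈)] = 0.25·(950.5) = 237.625.

237.625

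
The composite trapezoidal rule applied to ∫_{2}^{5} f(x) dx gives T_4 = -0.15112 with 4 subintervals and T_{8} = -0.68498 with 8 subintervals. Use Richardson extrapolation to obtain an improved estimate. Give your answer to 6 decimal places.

R = (4·T_{8} − T_4) / 3 = (4·(-0.68498) − (-0.15112))/3 = (-2.58880)/3 = -0.862933.

-0.862933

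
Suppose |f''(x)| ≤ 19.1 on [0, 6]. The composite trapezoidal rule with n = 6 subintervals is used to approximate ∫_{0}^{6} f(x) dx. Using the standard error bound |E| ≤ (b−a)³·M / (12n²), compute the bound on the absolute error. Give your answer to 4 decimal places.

|E| ≤ (6)³·19.1 / (12·6²) = 4125.6/432 = 9.5500.

9.5500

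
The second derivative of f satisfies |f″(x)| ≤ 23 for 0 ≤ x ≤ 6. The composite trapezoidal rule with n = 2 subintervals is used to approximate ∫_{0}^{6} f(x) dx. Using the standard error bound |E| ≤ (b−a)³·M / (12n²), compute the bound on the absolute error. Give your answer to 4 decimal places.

103.5000

|E| ≤ (6)³·23 / (12·2²) = 4968/48 = 103.5000.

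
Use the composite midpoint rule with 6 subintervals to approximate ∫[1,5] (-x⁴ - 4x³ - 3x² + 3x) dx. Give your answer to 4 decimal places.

h = (5 − 1)/6 = 0.666667.
Midpoints m₁,…,m₆ = 1.333333, 2, 2.666667, 3.333333, 4, 4.666667.
f(m₁)=-13.975309, f(m₂)=-54, f(m₃)=-139.753086, f(m₄)=-294.938272, f(m₅)=-548, f(m₆)=-932.123457.
h·[f(m₁) + f(m₂) + f(m₃) + f(m₄) + f(m₅) + f(m₆)] = 0.666667·(-1982.790123) = -1321.8601.

-1321.8601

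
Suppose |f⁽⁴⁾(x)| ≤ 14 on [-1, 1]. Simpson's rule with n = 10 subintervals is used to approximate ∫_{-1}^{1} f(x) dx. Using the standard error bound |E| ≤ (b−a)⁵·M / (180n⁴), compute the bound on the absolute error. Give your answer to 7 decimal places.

|E| ≤ (2)⁵·14 / (180·10⁴) = 448/1800000 = 0.0002489.

0.0002489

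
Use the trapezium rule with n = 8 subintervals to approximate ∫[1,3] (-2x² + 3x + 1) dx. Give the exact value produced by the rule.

-3.375

h = (3 − 1)/8 = 0.25.
Nodes x₀,…,x₈ = 1, 1.25, 1.5, 1.75, 2, 2.25, 2.5, 2.75, 3.
f(x) = -2x² + 3x + 1: f₀=2, f₁=1.625, f₂=1, f₃=0.125, f₄=-1, f₅=-2.375, f₆=-4, f₇=-5.875, f₈=-8.
(h/2)·[f₀ + 2f₁ + 2f₂ + 2f₃ + 2f₄ + 2f₅ + 2f₆ + 2f₇ + f₈] = 0.125·(-27) = -3.375.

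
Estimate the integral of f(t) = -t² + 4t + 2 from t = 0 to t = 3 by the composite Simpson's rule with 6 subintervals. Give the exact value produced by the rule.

h = (3 − 0)/6 = 0.5.
Nodes t₀,…,t₆ = 0, 0.5, 1, 1.5, 2, 2.5, 3.
f(t) = -t² + 4t + 2: f₀=2, f₁=3.75, f₂=5, f₃=5.75, f₄=6, f₅=5.75, f₆=5.
(h/3)·[f₀ + 4f₁ + 2f₂ + 4f₃ + 2f₄ + 4f₅ + f₆] = 0.166667·(90) = 15.

15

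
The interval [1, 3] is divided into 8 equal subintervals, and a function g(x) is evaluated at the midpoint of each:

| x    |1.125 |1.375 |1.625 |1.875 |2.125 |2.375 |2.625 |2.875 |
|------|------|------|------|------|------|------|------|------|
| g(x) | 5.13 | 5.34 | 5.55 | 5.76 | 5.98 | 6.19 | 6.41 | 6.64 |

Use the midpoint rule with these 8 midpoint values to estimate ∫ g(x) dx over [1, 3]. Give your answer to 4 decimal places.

11.7500

h = 0.25, n = 8.
h·[y(m₁) + y(m₂) + y(m₃) + y(m₄) + y(m₅) + y(m₆) + y(m₇) + y(m₈)] = 0.25·(47.00) = 11.7500.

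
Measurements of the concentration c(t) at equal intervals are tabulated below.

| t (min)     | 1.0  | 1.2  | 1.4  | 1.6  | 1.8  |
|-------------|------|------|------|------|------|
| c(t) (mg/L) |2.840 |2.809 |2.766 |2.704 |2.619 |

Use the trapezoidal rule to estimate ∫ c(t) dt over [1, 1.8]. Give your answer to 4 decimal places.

h = 0.2, n = 4.
(h/2)·[y₀ + 2y₁ + 2y₂ + 2y₃ + y₄] = 0.1·(22.017) = 2.2017.

2.2017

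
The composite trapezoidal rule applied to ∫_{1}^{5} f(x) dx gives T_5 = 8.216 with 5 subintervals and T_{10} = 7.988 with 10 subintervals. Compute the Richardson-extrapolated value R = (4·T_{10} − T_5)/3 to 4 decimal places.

7.9120

R = (4·T_{10} − T_5) / 3 = (4·7.988 − 8.216)/3 = (23.736)/3 = 7.9120.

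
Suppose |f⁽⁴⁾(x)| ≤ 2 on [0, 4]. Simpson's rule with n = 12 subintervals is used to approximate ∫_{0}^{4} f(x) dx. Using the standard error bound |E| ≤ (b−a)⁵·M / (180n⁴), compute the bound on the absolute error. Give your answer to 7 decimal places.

|E| ≤ (4)⁵·2 / (180·12⁴) = 2048/3732480 = 0.0005487.

0.0005487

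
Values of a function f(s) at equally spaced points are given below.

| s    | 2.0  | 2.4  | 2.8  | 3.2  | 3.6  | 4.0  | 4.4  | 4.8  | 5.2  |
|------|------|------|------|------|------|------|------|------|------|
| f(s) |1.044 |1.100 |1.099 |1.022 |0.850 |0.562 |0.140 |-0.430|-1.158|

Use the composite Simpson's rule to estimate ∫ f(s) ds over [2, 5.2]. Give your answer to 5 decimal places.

h = 0.4, n = 8.
(h/3)·[y₀ + 4y₁ + 2y₂ + 4y₃ + 2y₄ + 4y₅ + 2y₆ + 4y₇ + y₈] = 0.133333·(13.080) = 1.74400.

1.74400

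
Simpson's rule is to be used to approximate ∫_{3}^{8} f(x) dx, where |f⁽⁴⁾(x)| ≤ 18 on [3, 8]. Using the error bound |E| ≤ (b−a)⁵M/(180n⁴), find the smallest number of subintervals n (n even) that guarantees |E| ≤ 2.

4

Need 56250/(180n⁴) ≤ 2.
n⁴ ≥ 56250/(180·2) = 156.25 ⇒ n ≥ 3.5355, so the smallest even n is 4. (n must be even for Simpson's rule.)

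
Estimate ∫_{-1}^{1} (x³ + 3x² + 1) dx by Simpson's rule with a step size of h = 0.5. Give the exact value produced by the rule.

4

h = (1 − (-1))/4 = 0.5.
Nodes x₀,…,x₄ = -1, -0.5, 0, 0.5, 1.
f(x) = x³ + 3x² + 1: f₀=3, f₁=1.625, f₂=1, f₃=1.875, f₄=5.
(h/3)·[f₀ + 4f₁ + 2f₂ + 4f₃ + f₄] = 0.166667·(24) = 4.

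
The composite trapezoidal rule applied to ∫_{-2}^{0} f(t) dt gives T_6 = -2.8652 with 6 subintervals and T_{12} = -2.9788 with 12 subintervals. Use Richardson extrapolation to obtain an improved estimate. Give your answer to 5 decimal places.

-3.01667

R = (4·T_{12} − T_6) / 3 = (4·(-2.9788) − (-2.8652))/3 = (-9.0500)/3 = -3.01667.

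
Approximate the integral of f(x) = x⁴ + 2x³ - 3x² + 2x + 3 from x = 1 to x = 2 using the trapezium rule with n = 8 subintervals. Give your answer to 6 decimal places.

12.752075

h = (2 − 1)/8 = 0.125.
Nodes x₀,…,x₈ = 1, 1.125, 1.25, 1.375, 1.5, 1.625, 1.75, 1.875, 2.
f(x) = x⁴ + 2x³ - 3x² + 2x + 3: f₀=5, f₁=5.902587890625, f₂=7.16015625, f₃=8.851806640625, f₄=11.0625, f₅=13.883056640625, f₆=17.41015625, f₇=21.746337890625, f₈=27.
(h/2)·[f₀ + 2f₁ + 2f₂ + 2f₃ + 2f₄ + 2f₅ + 2f₆ + 2f₇ + f₈] = 0.0625·(204.033203125) = 12.752075.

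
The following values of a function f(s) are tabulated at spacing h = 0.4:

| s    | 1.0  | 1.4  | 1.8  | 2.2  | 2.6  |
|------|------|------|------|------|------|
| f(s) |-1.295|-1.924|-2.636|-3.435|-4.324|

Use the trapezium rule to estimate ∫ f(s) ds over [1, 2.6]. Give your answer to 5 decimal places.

h = 0.4, n = 4.
(h/2)·[y₀ + 2y₁ + 2y₂ + 2y₃ + y₄] = 0.2·(-21.609) = -4.32180.

-4.32180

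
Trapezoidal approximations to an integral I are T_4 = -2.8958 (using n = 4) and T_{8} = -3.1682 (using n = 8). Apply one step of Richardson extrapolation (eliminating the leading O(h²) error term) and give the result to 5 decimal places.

R = (4·T_{8} − T_4) / 3 = (4·(-3.1682) − (-2.8958))/3 = (-9.7770)/3 = -3.25900.

-3.25900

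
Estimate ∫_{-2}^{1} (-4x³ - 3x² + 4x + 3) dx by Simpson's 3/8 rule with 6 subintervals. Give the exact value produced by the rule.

9

h = (1 − (-2))/6 = 0.5.
Nodes x₀,…,x₆ = -2, -1.5, -1, -0.5, 0, 0.5, 1.
f(x) = -4x³ - 3x² + 4x + 3: f₀=15, f₁=3.75, f₂=0, f₃=0.75, f₄=3, f₅=3.75, f₆=0.
(3h/8)·[f₀ + 3f₁ + 3f₂ + 2f₃ + 3f₄ + 3f₅ + f₆] = 0.1875·(48) = 9.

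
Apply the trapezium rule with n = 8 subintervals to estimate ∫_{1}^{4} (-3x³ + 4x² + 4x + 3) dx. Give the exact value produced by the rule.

h = (4 − 1)/8 = 0.375.
Nodes x₀,…,x₈ = 1, 1.375, 1.75, 2.125, 2.5, 2.875, 3.25, 3.625, 4.
f(x) = -3x³ + 4x² + 4x + 3: f₀=8, f₁=8.263671875, f₂=6.171875, f₃=0.775390625, f₄=-8.875, f₅=-23.728515625, f₆=-44.734375, f₇=-72.841796875, f₈=-109.
(h/2)·[f₀ + 2f₁ + 2f₂ + 2f₃ + 2f₄ + 2f₅ + 2f₆ + 2f₇ + f₈] = 0.1875·(-370.9375) = -69.55078125.

-69.55078125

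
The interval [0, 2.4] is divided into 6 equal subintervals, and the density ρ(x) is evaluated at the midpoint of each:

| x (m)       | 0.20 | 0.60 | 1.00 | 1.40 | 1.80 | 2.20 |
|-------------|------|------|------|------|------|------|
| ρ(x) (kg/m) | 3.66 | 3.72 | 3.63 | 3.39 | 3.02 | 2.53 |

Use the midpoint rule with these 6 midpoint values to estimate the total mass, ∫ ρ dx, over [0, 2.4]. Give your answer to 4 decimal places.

h = 0.4, n = 6.
h·[y(m₁) + y(m₂) + y(m₃) + y(m₄) + y(m₅) + y(m₆)] = 0.4·(19.95) = 7.9800.

7.9800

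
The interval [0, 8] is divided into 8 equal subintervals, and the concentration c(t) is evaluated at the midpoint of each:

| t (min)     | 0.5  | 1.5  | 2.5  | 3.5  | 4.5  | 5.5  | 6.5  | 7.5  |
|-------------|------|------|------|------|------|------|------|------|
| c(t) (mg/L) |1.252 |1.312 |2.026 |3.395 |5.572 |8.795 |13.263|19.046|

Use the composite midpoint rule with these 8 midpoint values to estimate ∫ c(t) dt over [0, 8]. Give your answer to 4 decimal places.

54.6610

h = 1, n = 8.
h·[y(m₁) + y(m₂) + y(m₃) + y(m₄) + y(m₅) + y(m₆) + y(m₇) + y(m₈)] = 1·(54.661) = 54.6610.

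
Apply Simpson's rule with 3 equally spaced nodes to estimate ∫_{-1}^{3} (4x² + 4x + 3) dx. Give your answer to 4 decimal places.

65.3333

h = (3 − (-1))/2 = 2.
Nodes x₀,…,x₂ = -1, 1, 3.
f(x) = 4x² + 4x + 3: f₀=3, f₁=11, f₂=51.
(h/3)·[f₀ + 4f₁ + f₂] = 0.666667·(98) = 65.3333.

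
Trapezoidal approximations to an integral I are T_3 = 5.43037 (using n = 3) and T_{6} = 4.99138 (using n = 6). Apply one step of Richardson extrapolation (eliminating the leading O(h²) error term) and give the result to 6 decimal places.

4.845050

R = (4·T_{6} − T_3) / 3 = (4·4.99138 − 5.43037)/3 = (14.53515)/3 = 4.845050.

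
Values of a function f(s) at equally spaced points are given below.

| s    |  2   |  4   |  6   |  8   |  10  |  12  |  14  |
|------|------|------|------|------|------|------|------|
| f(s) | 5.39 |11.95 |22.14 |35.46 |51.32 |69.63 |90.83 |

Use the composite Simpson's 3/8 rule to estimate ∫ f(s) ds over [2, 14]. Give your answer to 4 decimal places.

h = 2, n = 6.
(3h/8)·[y₀ + 3y₁ + 3y₂ + 2y₃ + 3y₄ + 3y₅ + y₆] = 0.75·(632.26) = 474.1950.

474.1950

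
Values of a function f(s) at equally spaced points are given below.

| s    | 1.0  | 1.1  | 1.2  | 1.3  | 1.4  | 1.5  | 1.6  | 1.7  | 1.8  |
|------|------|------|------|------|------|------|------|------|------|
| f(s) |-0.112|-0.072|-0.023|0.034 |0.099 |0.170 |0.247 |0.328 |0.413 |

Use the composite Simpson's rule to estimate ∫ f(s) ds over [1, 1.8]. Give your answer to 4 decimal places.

h = 0.1, n = 8.
(h/3)·[y₀ + 4y₁ + 2y₂ + 4y₃ + 2y₄ + 4y₅ + 2y₆ + 4y₇ + y₈] = 0.033333·(2.787) = 0.0929.

0.0929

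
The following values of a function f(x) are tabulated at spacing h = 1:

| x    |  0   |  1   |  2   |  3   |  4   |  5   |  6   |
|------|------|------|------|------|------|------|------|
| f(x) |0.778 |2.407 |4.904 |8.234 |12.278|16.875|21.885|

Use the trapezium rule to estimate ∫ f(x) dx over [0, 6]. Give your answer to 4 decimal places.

56.0295

h = 1, n = 6.
(h/2)·[y₀ + 2y₁ + 2y₂ + 2y₃ + 2y₄ + 2y₅ + y₆] = 0.5·(112.059) = 56.0295.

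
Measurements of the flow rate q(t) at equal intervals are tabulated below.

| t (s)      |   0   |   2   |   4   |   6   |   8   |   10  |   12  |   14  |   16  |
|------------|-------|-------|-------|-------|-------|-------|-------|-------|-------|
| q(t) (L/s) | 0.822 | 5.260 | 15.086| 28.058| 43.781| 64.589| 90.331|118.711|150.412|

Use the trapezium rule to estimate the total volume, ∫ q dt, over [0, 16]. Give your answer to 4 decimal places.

h = 2, n = 8.
(h/2)·[y₀ + 2y₁ + 2y₂ + 2y₃ + 2y₄ + 2y₅ + 2y₆ + 2y₇ + y₈] = 1·(882.866) = 882.8660.

882.8660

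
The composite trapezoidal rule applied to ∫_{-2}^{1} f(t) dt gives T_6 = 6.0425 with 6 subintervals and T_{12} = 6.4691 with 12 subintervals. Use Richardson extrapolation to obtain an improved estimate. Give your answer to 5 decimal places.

6.61130

R = (4·T_{12} − T_6) / 3 = (4·6.4691 − 6.0425)/3 = (19.8339)/3 = 6.61130.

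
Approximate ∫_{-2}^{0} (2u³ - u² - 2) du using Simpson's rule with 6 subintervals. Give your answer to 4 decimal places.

-14.6667

h = (0 − (-2))/6 = 0.333333.
Nodes u₀,…,u₆ = -2, -1.666667, -1.333333, -1, -0.666667, -0.333333, 0.
f(u) = 2u³ - u² - 2: f₀=-22, f₁=-14.037037, f₂=-8.518519, f₃=-5, f₄=-3.037037, f₅=-2.185185, f₆=-2.
(h/3)·[f₀ + 4f₁ + 2f₂ + 4f₃ + 2f₄ + 4f₅ + f₆] = 0.111111·(-132) = -14.6667.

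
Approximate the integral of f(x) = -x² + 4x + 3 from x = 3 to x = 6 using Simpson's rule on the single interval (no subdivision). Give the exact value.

S = (b−a)/6 · [f(3) + 4f(4.5) + f(6)] = 0.5·[6 + 4·0.75 + (-9)] = 0.

0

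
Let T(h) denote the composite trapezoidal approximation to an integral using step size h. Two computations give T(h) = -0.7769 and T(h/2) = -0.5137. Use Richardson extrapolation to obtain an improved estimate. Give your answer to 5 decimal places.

-0.42597

R = (4·T(h/2) − T(h)) / 3 = (4·(-0.5137) − (-0.7769))/3 = (-1.2779)/3 = -0.42597.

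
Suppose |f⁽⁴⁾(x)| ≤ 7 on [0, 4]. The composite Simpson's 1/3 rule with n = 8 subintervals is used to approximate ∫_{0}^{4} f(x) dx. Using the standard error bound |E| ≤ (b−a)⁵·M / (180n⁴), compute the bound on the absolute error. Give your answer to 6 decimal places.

0.009722

|E| ≤ (4)⁵·7 / (180·8⁴) = 7168/737280 = 0.009722.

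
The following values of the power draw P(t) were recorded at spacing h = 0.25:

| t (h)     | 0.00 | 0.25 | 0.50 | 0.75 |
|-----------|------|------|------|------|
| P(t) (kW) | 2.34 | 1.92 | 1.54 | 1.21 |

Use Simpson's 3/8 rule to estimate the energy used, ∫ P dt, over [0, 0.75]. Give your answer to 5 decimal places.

h = 0.25, n = 3.
(3h/8)·[y₀ + 3y₁ + 3y₂ + y₃] = 0.09375·(13.93) = 1.30594.

1.30594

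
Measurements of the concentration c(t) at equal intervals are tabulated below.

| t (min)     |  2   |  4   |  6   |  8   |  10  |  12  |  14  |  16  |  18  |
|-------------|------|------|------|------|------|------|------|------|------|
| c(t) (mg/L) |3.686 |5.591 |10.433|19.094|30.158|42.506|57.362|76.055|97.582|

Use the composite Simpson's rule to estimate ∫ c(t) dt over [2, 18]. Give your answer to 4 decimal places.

580.1053

h = 2, n = 8.
(h/3)·[y₀ + 4y₁ + 2y₂ + 4y₃ + 2y₄ + 4y₅ + 2y₆ + 4y₇ + y₈] = 0.666667·(870.158) = 580.1053.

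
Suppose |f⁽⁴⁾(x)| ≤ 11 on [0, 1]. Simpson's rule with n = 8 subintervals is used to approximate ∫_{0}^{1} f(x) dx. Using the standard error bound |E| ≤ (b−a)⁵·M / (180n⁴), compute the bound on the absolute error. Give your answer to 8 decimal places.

0.00001492

|E| ≤ (1)⁵·11 / (180·8⁴) = 11/737280 = 0.00001492.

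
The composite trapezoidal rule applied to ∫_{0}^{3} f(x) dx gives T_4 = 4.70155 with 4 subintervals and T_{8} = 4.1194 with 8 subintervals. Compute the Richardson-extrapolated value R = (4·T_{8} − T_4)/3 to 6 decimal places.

3.925350

R = (4·T_{8} − T_4) / 3 = (4·4.1194 − 4.70155)/3 = (11.77605)/3 = 3.925350.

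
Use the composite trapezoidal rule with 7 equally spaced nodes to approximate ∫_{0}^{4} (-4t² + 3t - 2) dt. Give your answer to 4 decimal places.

-70.5185

h = (4 − 0)/6 = 0.666667.
Nodes t₀,…,t₆ = 0, 0.666667, 1.333333, 2, 2.666667, 3.333333, 4.
f(t) = -4t² + 3t - 2: f₀=-2, f₁=-1.777778, f₂=-5.111111, f₃=-12, f₄=-22.444444, f₅=-36.444444, f₆=-54.
(h/2)·[f₀ + 2f₁ + 2f₂ + 2f₃ + 2f₄ + 2f₅ + f₆] = 0.333333·(-211.555556) = -70.5185.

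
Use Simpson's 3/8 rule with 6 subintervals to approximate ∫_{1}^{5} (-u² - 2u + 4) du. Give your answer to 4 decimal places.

h = (5 − 1)/6 = 0.666667.
Nodes u₀,…,u₆ = 1, 1.666667, 2.333333, 3, 3.666667, 4.333333, 5.
f(u) = -u² - 2u + 4: f₀=1, f₁=-2.111111, f₂=-6.111111, f₃=-11, f₄=-16.777778, f₅=-23.444444, f₆=-31.
(3h/8)·[f₀ + 3f₁ + 3f₂ + 2f₃ + 3f₄ + 3f₅ + f₆] = 0.25·(-197.333333) = -49.3333.

-49.3333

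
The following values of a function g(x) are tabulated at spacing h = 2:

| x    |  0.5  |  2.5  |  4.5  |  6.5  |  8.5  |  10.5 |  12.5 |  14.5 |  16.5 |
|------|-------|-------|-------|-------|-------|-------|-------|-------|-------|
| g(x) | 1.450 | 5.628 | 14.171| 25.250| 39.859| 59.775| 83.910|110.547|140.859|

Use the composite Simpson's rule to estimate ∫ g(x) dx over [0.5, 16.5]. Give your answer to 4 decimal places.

815.3260

h = 2, n = 8.
(h/3)·[y₀ + 4y₁ + 2y₂ + 4y₃ + 2y₄ + 4y₅ + 2y₆ + 4y₇ + y₈] = 0.666667·(1222.989) = 815.3260.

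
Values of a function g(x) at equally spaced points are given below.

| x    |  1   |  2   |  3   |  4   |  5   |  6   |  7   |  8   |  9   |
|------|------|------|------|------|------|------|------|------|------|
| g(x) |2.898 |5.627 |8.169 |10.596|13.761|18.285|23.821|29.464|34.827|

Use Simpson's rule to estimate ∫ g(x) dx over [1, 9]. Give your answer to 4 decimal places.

h = 1, n = 8.
(h/3)·[y₀ + 4y₁ + 2y₂ + 4y₃ + 2y₄ + 4y₅ + 2y₆ + 4y₇ + y₈] = 0.333333·(385.115) = 128.3717.

128.3717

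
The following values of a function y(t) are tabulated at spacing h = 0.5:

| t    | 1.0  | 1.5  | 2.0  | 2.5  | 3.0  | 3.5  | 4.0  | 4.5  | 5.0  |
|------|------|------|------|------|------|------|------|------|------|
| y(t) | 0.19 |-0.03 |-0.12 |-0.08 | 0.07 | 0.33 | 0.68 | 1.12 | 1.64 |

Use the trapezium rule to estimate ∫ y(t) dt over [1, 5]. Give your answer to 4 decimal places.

h = 0.5, n = 8.
(h/2)·[y₀ + 2y₁ + 2y₂ + 2y₃ + 2y₄ + 2y₅ + 2y₆ + 2y₇ + y₈] = 0.25·(5.77) = 1.4425.

1.4425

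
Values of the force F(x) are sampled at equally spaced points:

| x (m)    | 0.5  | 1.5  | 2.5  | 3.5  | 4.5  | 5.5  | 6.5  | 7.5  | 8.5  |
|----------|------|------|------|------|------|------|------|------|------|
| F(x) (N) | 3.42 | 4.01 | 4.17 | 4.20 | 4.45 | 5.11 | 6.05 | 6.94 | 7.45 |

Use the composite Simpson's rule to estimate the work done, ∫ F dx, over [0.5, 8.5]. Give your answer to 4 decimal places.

40.4167

h = 1, n = 8.
(h/3)·[y₀ + 4y₁ + 2y₂ + 4y₃ + 2y₄ + 4y₅ + 2y₆ + 4y₇ + y₈] = 0.333333·(121.25) = 40.4167.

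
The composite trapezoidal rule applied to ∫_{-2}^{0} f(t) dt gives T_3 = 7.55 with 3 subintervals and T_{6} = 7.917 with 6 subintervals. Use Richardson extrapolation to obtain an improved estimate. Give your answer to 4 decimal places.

8.0393

R = (4·T_{6} − T_3) / 3 = (4·7.917 − 7.55)/3 = (24.118)/3 = 8.0393.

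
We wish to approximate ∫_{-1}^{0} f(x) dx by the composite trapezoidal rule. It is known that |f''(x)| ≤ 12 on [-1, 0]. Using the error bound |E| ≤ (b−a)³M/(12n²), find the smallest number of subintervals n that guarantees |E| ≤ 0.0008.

36

Need 12/(12n²) ≤ 0.0008.
n² ≥ 12/(12·0.0008) = 1250 ⇒ n ≥ 35.3553, so the smallest n is 36.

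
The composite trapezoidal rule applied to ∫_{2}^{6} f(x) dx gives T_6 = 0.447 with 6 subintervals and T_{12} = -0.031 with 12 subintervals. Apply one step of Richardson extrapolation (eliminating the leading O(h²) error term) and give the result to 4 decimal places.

R = (4·T_{12} − T_6) / 3 = (4·(-0.031) − 0.447)/3 = (-0.571)/3 = -0.1903.

-0.1903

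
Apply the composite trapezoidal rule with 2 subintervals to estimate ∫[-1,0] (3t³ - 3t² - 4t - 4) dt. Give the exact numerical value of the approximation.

-4.0625

h = (0 − (-1))/2 = 0.5.
Nodes t₀,…,t₂ = -1, -0.5, 0.
f(t) = 3t³ - 3t² - 4t - 4: f₀=-6, f₁=-3.125, f₂=-4.
(h/2)·[f₀ + 2f₁ + f₂] = 0.25·(-16.25) = -4.0625.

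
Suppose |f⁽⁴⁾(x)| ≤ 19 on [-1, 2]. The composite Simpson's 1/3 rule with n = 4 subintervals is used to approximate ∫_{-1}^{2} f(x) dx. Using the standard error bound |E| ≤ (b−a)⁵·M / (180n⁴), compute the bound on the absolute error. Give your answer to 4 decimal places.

0.1002

|E| ≤ (3)⁵·19 / (180·4⁴) = 4617/46080 = 0.1002.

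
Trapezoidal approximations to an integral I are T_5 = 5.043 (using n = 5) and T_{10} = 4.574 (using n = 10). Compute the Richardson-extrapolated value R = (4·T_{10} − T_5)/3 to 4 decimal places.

R = (4·T_{10} − T_5) / 3 = (4·4.574 − 5.043)/3 = (13.253)/3 = 4.4177.

4.4177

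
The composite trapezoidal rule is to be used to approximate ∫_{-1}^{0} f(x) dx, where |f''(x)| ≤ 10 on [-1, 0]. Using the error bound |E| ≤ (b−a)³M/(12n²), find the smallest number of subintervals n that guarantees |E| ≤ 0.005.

13

Need 10/(12n²) ≤ 0.005.
n² ≥ 10/(12·0.005) = 166.667 ⇒ n ≥ 12.9099, so the smallest n is 13.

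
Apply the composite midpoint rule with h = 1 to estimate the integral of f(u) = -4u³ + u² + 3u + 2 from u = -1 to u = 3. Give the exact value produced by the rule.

-47

h = (3 − (-1))/4 = 1.
Midpoints m₁,…,m₄ = -0.5, 0.5, 1.5, 2.5.
f(m₁)=1.25, f(m₂)=3.25, f(m₃)=-4.75, f(m₄)=-46.75.
h·[f(m₁) + f(m₂) + f(m₃) + f(m₄)] = 1·(-47) = -47.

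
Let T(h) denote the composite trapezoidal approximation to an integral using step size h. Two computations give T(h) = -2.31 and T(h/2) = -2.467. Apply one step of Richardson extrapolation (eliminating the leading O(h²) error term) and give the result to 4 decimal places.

-2.5193

R = (4·T(h/2) − T(h)) / 3 = (4·(-2.467) − (-2.31))/3 = (-7.558)/3 = -2.5193.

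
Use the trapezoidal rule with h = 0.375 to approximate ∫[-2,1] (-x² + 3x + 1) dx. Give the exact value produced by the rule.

h = (1 − (-2))/8 = 0.375.
Nodes x₀,…,x₈ = -2, -1.625, -1.25, -0.875, -0.5, -0.125, 0.25, 0.625, 1.
f(x) = -x² + 3x + 1: f₀=-9, f₁=-6.515625, f₂=-4.3125, f₃=-2.390625, f₄=-0.75, f₅=0.609375, f₆=1.6875, f₇=2.484375, f₈=3.
(h/2)·[f₀ + 2f₁ + 2f₂ + 2f₃ + 2f₄ + 2f₅ + 2f₆ + 2f₇ + f₈] = 0.1875·(-24.375) = -4.5703125.

-4.5703125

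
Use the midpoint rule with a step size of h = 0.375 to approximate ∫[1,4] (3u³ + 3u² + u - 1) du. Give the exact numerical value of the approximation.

h = (4 − 1)/8 = 0.375.
Midpoints m₁,…,m₈ = 1.1875, 1.5625, 1.9375, 2.3125, 2.6875, 3.0625, 3.4375, 3.8125.
f(m₁)=9.441650390625, f(m₂)=19.330810546875, f(m₃)=34.018798828125, f(m₄)=54.454833984375, f(m₅)=81.588134765625, f(m₆)=116.367919921875, f(m₇)=159.743408203125, f(m₈)=212.663818359375.
h·[f(m₁) + f(m₂) + f(m₃) + f(m₄) + f(m₅) + f(m₆) + f(m₇) + f(m₈)] = 0.375·(687.609375) = 257.853515625.

257.853515625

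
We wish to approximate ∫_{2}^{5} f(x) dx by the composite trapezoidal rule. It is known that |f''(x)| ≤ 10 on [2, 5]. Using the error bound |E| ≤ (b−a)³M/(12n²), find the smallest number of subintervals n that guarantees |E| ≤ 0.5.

Need 270/(12n²) ≤ 0.5.
n² ≥ 270/(12·0.5) = 45 ⇒ n ≥ 6.7082, so the smallest n is 7.

7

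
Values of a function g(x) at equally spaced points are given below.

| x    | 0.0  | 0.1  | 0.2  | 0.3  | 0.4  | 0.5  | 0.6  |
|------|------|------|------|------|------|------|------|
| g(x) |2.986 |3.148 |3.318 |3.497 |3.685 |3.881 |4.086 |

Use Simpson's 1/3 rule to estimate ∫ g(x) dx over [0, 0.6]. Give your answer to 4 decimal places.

h = 0.1, n = 6.
(h/3)·[y₀ + 4y₁ + 2y₂ + 4y₃ + 2y₄ + 4y₅ + y₆] = 0.033333·(63.182) = 2.1061.

2.1061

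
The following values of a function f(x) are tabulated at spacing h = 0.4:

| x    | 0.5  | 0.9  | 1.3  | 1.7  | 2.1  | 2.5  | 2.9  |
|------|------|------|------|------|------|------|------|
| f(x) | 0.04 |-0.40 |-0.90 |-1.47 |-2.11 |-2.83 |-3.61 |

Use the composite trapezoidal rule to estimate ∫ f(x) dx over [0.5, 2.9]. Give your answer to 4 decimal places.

h = 0.4, n = 6.
(h/2)·[y₀ + 2y₁ + 2y₂ + 2y₃ + 2y₄ + 2y₅ + y₆] = 0.2·(-18.99) = -3.7980.

-3.7980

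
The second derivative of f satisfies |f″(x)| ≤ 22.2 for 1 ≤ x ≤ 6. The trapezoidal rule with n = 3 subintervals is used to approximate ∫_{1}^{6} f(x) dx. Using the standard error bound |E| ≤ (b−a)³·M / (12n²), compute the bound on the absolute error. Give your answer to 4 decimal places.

25.6944

|E| ≤ (5)³·22.2 / (12·3²) = 2775/108 = 25.6944.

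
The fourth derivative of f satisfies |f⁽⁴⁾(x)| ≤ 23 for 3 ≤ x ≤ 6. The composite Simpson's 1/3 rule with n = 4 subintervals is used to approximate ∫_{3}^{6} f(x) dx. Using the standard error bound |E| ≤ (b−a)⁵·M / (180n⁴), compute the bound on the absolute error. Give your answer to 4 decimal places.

0.1213

|E| ≤ (3)⁵·23 / (180·4⁴) = 5589/46080 = 0.1213.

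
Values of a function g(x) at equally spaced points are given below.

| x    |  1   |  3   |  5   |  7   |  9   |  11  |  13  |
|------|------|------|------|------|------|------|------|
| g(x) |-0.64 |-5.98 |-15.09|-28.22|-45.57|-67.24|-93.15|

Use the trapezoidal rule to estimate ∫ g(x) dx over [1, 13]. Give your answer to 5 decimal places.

h = 2, n = 6.
(h/2)·[y₀ + 2y₁ + 2y₂ + 2y₃ + 2y₄ + 2y₅ + y₆] = 1·(-417.99) = -417.99000.

-417.99000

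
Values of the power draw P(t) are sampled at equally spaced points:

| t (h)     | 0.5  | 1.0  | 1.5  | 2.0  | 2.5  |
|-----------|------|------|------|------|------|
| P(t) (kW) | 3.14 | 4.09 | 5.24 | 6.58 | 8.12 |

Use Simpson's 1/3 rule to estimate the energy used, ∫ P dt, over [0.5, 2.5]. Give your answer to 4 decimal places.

h = 0.5, n = 4.
(h/3)·[y₀ + 4y₁ + 2y₂ + 4y₃ + y₄] = 0.166667·(64.42) = 10.7367.

10.7367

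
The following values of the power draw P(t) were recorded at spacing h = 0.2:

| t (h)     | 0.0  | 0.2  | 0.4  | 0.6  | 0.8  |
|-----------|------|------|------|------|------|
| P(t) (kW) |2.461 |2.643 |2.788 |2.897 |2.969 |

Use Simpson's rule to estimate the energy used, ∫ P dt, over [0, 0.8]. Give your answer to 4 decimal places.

2.2111

h = 0.2, n = 4.
(h/3)·[y₀ + 4y₁ + 2y₂ + 4y₃ + y₄] = 0.066667·(33.166) = 2.2111.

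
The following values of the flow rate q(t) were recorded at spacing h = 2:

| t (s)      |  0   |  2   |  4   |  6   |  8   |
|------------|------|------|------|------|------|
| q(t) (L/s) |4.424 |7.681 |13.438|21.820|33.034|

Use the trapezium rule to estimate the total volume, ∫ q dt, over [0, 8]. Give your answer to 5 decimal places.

h = 2, n = 4.
(h/2)·[y₀ + 2y₁ + 2y₂ + 2y₃ + y₄] = 1·(123.336) = 123.33600.

123.33600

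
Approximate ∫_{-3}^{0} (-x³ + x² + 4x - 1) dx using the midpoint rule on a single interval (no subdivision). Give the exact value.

-4.125

M = (b−a)·f(-1.5) = 3·(-1.375) = -4.125.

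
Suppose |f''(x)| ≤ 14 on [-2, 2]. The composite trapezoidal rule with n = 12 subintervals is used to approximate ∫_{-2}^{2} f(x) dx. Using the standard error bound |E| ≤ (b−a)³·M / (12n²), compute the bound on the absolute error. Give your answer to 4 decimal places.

|E| ≤ (4)³·14 / (12·12²) = 896/1728 = 0.5185.

0.5185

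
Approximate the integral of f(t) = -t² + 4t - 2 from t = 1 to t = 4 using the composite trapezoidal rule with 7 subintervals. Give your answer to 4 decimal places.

h = (4 − 1)/7 = 0.428571.
Nodes t₀,…,t₇ = 1, 1.428571, 1.857143, 2.285714, 2.714286, 3.142857, 3.571429, 4.
f(t) = -t² + 4t - 2: f₀=1, f₁=1.673469, f₂=1.979592, f₃=1.918367, f₄=1.489796, f₅=0.693878, f₆=-0.469388, f₇=-2.
(h/2)·[f₀ + 2f₁ + 2f₂ + 2f₃ + 2f₄ + 2f₅ + 2f₆ + f₇] = 0.214286·(13.571429) = 2.9082.

2.9082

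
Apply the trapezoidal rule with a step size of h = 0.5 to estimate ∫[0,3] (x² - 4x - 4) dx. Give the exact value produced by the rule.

-20.875

h = (3 − 0)/6 = 0.5.
Nodes x₀,…,x₆ = 0, 0.5, 1, 1.5, 2, 2.5, 3.
f(x) = x² - 4x - 4: f₀=-4, f₁=-5.75, f₂=-7, f₃=-7.75, f₄=-8, f₅=-7.75, f₆=-7.
(h/2)·[f₀ + 2f₁ + 2f₂ + 2f₃ + 2f₄ + 2f₅ + f₆] = 0.25·(-83.5) = -20.875.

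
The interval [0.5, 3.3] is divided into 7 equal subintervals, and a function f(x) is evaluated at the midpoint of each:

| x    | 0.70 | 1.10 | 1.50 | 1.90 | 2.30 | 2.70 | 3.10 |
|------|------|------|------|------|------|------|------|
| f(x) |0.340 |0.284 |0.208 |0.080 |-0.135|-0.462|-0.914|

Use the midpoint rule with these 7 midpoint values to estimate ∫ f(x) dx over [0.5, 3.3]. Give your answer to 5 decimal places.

-0.23960

h = 0.4, n = 7.
h·[y(m₁) + y(m₂) + y(m₃) + y(m₄) + y(m₅) + y(m₆) + y(m₇)] = 0.4·(-0.599) = -0.23960.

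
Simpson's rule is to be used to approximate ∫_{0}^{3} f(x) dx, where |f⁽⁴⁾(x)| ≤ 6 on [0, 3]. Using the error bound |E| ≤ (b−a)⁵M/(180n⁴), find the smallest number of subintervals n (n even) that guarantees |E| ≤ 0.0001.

Need 1458/(180n⁴) ≤ 0.0001.
n⁴ ≥ 1458/(180·0.0001) = 81000 ⇒ n ≥ 16.8702, so the smallest even n is 18. (n must be even for Simpson's rule.)

18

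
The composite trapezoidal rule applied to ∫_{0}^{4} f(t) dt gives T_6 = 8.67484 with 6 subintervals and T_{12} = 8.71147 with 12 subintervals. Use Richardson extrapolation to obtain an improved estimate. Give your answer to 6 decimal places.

R = (4·T_{12} − T_6) / 3 = (4·8.71147 − 8.67484)/3 = (26.17104)/3 = 8.723680.

8.723680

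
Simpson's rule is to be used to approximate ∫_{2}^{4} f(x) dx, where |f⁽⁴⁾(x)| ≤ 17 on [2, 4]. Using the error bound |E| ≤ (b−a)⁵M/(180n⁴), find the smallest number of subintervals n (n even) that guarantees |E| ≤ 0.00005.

16

Need 544/(180n⁴) ≤ 0.00005.
n⁴ ≥ 544/(180·0.00005) = 60444.4 ⇒ n ≥ 15.6797, so the smallest even n is 16. (n must be even for Simpson's rule.)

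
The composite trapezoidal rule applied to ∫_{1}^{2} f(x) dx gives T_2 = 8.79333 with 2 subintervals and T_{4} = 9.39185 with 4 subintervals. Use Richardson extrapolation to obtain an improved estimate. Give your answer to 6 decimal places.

9.591357

R = (4·T_{4} − T_2) / 3 = (4·9.39185 − 8.79333)/3 = (28.77407)/3 = 9.591357.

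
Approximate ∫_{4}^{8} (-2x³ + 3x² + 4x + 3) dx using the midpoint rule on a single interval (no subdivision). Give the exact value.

-1188

M = (b−a)·f(6) = 4·(-297) = -1188.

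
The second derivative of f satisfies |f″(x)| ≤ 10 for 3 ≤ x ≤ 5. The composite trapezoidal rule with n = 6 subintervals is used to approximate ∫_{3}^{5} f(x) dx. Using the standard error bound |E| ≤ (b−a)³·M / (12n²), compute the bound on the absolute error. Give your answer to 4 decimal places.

|E| ≤ (2)³·10 / (12·6²) = 80/432 = 0.1852.

0.1852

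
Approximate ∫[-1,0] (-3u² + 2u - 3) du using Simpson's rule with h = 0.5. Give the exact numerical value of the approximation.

h = (0 − (-1))/2 = 0.5.
Nodes u₀,…,u₂ = -1, -0.5, 0.
f(u) = -3u² + 2u - 3: f₀=-8, f₁=-4.75, f₂=-3.
(h/3)·[f₀ + 4f₁ + f₂] = 0.166667·(-30) = -5.

-5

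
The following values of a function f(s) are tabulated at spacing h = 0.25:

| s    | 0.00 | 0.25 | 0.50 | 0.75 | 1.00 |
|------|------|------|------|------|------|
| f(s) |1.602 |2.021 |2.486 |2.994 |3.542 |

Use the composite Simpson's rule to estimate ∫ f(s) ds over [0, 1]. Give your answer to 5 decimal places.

h = 0.25, n = 4.
(h/3)·[y₀ + 4y₁ + 2y₂ + 4y₃ + y₄] = 0.083333·(30.176) = 2.51467.

2.51467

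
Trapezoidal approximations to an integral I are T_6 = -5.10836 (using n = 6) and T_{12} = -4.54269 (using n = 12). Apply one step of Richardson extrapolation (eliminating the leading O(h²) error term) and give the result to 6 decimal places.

-4.354133

R = (4·T_{12} − T_6) / 3 = (4·(-4.54269) − (-5.10836))/3 = (-13.06240)/3 = -4.354133.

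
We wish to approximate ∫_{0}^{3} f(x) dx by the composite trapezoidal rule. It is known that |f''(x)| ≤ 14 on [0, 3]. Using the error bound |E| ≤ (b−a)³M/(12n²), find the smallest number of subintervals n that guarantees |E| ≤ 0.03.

33

Need 378/(12n²) ≤ 0.03.
n² ≥ 378/(12·0.03) = 1050 ⇒ n ≥ 32.4037, so the smallest n is 33.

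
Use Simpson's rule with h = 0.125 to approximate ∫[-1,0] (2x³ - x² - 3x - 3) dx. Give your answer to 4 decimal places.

-2.3333

h = (0 − (-1))/8 = 0.125.
Nodes x₀,…,x₈ = -1, -0.875, -0.75, -0.625, -0.5, -0.375, -0.25, -0.125, 0.
f(x) = 2x³ - x² - 3x - 3: f₀=-3, f₁=-2.48046875, f₂=-2.15625, f₃=-2.00390625, f₄=-2, f₅=-2.12109375, f₆=-2.34375, f₇=-2.64453125, f₈=-3.
(h/3)·[f₀ + 4f₁ + 2f₂ + 4f₃ + 2f₄ + 4f₅ + 2f₆ + 4f₇ + f₈] = 0.041667·(-56) = -2.3333.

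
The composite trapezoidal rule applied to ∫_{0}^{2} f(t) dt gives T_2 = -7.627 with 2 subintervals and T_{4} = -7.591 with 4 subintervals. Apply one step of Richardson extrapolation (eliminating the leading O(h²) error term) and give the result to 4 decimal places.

R = (4·T_{4} − T_2) / 3 = (4·(-7.591) − (-7.627))/3 = (-22.737)/3 = -7.5790.

-7.5790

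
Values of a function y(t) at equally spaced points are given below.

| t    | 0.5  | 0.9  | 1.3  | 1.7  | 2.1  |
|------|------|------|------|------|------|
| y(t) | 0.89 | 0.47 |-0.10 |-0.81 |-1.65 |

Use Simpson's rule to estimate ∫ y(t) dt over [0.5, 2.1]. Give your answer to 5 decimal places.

-0.30933

h = 0.4, n = 4.
(h/3)·[y₀ + 4y₁ + 2y₂ + 4y₃ + y₄] = 0.133333·(-2.32) = -0.30933.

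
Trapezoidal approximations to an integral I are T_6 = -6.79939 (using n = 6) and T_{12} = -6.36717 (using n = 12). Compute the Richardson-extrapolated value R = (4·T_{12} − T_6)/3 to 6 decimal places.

R = (4·T_{12} − T_6) / 3 = (4·(-6.36717) − (-6.79939))/3 = (-18.66929)/3 = -6.223097.

-6.223097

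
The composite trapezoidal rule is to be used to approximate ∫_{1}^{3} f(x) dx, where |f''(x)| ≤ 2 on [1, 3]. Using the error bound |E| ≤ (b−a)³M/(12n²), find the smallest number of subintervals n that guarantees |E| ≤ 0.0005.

52

Need 16/(12n²) ≤ 0.0005.
n² ≥ 16/(12·0.0005) = 2666.67 ⇒ n ≥ 51.6398, so the smallest n is 52.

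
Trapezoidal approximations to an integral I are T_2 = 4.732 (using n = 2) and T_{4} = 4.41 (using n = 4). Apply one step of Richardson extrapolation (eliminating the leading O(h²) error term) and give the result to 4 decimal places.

R = (4·T_{4} − T_2) / 3 = (4·4.41 − 4.732)/3 = (12.908)/3 = 4.3027.

4.3027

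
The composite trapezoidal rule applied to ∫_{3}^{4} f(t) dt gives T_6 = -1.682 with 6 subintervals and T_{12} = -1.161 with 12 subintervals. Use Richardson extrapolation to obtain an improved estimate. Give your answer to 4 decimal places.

R = (4·T_{12} − T_6) / 3 = (4·(-1.161) − (-1.682))/3 = (-2.962)/3 = -0.9873.

-0.9873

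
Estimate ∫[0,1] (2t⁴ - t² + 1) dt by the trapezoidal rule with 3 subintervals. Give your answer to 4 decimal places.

1.1214

h = (1 − 0)/3 = 0.333333.
Nodes t₀,…,t₃ = 0, 0.333333, 0.666667, 1.
f(t) = 2t⁴ - t² + 1: f₀=1, f₁=0.913580, f₂=0.950617, f₃=2.
(h/2)·[f₀ + 2f₁ + 2f₂ + f₃] = 0.166667·(6.728395) = 1.1214.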